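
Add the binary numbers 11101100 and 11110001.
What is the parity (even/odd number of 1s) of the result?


11101100 = 236
11110001 = 241
Sum = 477 = 111011101
1s count = 7

odd parity (7 ones in 111011101)


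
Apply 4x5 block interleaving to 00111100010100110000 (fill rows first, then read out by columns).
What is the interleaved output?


Matrix:
  00111
  10001
  01001
  10000
Read columns: 01010010100010001110

01010010100010001110


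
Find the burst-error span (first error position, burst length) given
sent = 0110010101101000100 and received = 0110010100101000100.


XOR: 0000000001000000000

Burst at position 9, length 1


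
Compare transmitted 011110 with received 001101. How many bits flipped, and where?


XOR: 010011

3 error(s) at position(s): 1, 4, 5


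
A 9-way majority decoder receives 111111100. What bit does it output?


Ones: 7 out of 9
Threshold: 5

1 (7/9 voted 1)


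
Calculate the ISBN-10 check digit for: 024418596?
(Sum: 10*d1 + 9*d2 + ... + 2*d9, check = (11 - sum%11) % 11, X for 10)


Weighted sum: 183
183 mod 11 = 7

Check digit: 4


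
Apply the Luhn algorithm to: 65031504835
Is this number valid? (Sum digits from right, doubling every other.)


Luhn sum = 42
42 mod 10 = 2

Invalid (Luhn sum mod 10 = 2)


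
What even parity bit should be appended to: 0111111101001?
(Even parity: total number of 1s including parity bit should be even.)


Number of 1s in data: 9
Parity bit: 1

1


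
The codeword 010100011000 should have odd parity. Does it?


Number of 1s: 4

No, parity error (4 ones)


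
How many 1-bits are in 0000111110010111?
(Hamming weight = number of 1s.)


Counting 1s in 0000111110010111

9


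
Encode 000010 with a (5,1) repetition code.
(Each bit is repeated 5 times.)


Each bit -> 5 copies

000000000000000000001111100000


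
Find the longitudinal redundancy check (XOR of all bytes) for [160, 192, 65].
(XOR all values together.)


XOR chain: 160 ^ 192 ^ 65 = 33

33


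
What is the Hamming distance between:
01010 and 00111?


XOR: 01101
Count of 1s: 3

3


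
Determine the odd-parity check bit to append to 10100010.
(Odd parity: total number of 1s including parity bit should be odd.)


Number of 1s in data: 3
Parity bit: 0

0


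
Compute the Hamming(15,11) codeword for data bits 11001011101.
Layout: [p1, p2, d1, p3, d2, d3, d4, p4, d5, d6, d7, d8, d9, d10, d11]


Parity bits: p1=0, p2=1, p3=0, p4=1

011010011011101


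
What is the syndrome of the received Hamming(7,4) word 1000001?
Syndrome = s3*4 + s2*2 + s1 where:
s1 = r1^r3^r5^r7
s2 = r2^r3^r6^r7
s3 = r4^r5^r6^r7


s1=0, s2=1, s3=1

Syndrome = 6 (error at position 6)


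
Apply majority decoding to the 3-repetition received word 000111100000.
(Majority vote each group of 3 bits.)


Groups: 000, 111, 100, 000
Majority votes: 0100

0100


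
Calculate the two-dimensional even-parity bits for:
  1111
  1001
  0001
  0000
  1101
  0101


Row parities: 001010
Column parities: 1111

Row P: 001010, Col P: 1111, Corner: 0


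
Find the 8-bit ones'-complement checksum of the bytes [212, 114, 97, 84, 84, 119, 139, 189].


Sum = 1038 mod 256 = 14
Complement = 241

241


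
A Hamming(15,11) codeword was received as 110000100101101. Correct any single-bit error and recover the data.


Syndrome = 0: no error detected

Data: 00010101101 (no errors)


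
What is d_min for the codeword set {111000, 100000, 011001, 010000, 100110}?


Comparing all pairs, minimum distance: 2
Can detect 1 errors, correct 0 errors

2


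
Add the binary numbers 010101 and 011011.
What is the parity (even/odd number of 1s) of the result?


010101 = 21
011011 = 27
Sum = 48 = 110000
1s count = 2

even parity (2 ones in 110000)


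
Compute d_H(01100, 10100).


XOR: 11000
Count of 1s: 2

2


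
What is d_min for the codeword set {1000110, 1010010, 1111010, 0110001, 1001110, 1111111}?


Comparing all pairs, minimum distance: 1
Can detect 0 errors, correct 0 errors

1


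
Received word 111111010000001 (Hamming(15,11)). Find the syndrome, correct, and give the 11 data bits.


Syndrome = 0: no error detected

Data: 11100000001 (no errors)


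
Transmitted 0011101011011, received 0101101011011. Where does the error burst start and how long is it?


XOR: 0110000000000

Burst at position 1, length 2


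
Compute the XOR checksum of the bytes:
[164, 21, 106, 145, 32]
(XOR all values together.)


XOR chain: 164 ^ 21 ^ 106 ^ 145 ^ 32 = 106

106


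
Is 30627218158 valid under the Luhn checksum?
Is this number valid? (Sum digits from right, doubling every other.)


Luhn sum = 42
42 mod 10 = 2

Invalid (Luhn sum mod 10 = 2)


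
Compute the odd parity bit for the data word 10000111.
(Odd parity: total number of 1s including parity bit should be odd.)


Number of 1s in data: 4
Parity bit: 1

1


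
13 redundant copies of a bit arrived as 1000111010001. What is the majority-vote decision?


Ones: 6 out of 13
Threshold: 7

0 (6/13 voted 1)


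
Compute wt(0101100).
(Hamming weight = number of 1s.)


Counting 1s in 0101100

3


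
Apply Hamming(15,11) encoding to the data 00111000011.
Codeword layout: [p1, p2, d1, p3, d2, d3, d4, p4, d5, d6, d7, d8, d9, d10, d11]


Parity bits: p1=1, p2=0, p3=0, p4=1

100001111000011


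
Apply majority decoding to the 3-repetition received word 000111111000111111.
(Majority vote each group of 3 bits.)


Groups: 000, 111, 111, 000, 111, 111
Majority votes: 011011

011011


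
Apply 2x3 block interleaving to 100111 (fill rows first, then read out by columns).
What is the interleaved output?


Matrix:
  100
  111
Read columns: 110101

110101


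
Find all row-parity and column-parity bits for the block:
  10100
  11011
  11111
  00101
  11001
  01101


Row parities: 001011
Column parities: 00001

Row P: 001011, Col P: 00001, Corner: 1


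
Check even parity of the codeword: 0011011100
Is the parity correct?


Number of 1s: 5

No, parity error (5 ones)


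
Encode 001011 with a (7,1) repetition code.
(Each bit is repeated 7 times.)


Each bit -> 7 copies

000000000000001111111000000011111111111111


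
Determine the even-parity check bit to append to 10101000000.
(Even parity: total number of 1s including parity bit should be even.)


Number of 1s in data: 3
Parity bit: 1

1


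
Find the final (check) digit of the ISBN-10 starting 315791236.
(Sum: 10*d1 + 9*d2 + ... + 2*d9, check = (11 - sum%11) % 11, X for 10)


Weighted sum: 216
216 mod 11 = 7

Check digit: 4


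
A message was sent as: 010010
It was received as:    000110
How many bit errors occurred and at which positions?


XOR: 010100

2 error(s) at position(s): 1, 3


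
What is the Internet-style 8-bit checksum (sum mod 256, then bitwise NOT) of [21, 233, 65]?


Sum = 319 mod 256 = 63
Complement = 192

192


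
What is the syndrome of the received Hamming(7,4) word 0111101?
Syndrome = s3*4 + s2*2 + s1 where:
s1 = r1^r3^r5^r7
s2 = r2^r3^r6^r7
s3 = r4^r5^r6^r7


s1=1, s2=1, s3=1

Syndrome = 7 (error at position 7)


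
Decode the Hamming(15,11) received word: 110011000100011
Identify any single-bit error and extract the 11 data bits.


Syndrome = 11: error at position 11

Data: 01100110011 (corrected bit 11)


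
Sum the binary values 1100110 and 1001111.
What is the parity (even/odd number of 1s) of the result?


1100110 = 102
1001111 = 79
Sum = 181 = 10110101
1s count = 5

odd parity (5 ones in 10110101)


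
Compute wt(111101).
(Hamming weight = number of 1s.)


Counting 1s in 111101

5


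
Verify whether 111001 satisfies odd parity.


Number of 1s: 4

No, parity error (4 ones)


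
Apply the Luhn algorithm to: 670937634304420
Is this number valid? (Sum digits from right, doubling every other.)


Luhn sum = 66
66 mod 10 = 6

Invalid (Luhn sum mod 10 = 6)


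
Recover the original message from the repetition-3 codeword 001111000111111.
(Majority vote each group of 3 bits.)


Groups: 001, 111, 000, 111, 111
Majority votes: 01011

01011


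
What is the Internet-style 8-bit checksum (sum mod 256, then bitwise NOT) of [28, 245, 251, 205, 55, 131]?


Sum = 915 mod 256 = 147
Complement = 108

108


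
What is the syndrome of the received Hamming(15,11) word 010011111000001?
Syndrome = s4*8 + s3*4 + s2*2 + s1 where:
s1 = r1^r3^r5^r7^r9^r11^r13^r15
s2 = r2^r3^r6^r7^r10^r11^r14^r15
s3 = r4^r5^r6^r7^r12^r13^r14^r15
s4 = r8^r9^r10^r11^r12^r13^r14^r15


s1=0, s2=0, s3=0, s4=1

Syndrome = 8 (error at position 8)


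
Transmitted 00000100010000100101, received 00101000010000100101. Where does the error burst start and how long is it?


XOR: 00101100000000000000

Burst at position 2, length 4


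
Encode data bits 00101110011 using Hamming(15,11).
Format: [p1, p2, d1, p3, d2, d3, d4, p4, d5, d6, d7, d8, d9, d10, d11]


Parity bits: p1=1, p2=1, p3=1, p4=1

110101011110011


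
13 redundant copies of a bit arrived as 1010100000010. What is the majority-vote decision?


Ones: 4 out of 13
Threshold: 7

0 (4/13 voted 1)


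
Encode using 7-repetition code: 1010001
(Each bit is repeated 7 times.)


Each bit -> 7 copies

1111111000000011111110000000000000000000001111111


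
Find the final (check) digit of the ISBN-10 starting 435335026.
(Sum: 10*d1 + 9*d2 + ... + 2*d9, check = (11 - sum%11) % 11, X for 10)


Weighted sum: 189
189 mod 11 = 2

Check digit: 9


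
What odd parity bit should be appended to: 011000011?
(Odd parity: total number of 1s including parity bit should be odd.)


Number of 1s in data: 4
Parity bit: 1

1


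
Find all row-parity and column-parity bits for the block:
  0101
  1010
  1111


Row parities: 000
Column parities: 0000

Row P: 000, Col P: 0000, Corner: 0


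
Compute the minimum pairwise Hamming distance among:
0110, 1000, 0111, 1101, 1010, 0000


Comparing all pairs, minimum distance: 1
Can detect 0 errors, correct 0 errors

1


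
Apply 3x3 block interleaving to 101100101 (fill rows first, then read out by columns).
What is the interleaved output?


Matrix:
  101
  100
  101
Read columns: 111000101

111000101


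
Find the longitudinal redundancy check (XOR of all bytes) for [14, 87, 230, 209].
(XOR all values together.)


XOR chain: 14 ^ 87 ^ 230 ^ 209 = 110

110


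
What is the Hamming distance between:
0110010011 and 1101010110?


XOR: 1011000101
Count of 1s: 5

5


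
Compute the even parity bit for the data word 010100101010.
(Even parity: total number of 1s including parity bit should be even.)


Number of 1s in data: 5
Parity bit: 1

1


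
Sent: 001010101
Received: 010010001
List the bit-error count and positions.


XOR: 011000100

3 error(s) at position(s): 1, 2, 6


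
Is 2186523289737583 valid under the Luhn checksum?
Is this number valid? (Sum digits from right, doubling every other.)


Luhn sum = 73
73 mod 10 = 3

Invalid (Luhn sum mod 10 = 3)


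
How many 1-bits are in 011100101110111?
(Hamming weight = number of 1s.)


Counting 1s in 011100101110111

10


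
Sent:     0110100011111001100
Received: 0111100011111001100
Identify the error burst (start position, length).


XOR: 0001000000000000000

Burst at position 3, length 1


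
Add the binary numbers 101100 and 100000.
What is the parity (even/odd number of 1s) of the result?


101100 = 44
100000 = 32
Sum = 76 = 1001100
1s count = 3

odd parity (3 ones in 1001100)


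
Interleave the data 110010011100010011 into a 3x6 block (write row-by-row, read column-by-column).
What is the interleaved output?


Matrix:
  110010
  011100
  010011
Read columns: 100111010010101001

100111010010101001


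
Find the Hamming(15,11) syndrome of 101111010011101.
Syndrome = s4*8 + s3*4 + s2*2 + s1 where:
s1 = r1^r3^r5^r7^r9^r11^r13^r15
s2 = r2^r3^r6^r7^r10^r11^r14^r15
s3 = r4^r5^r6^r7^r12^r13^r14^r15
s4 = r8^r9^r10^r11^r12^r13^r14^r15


s1=0, s2=0, s3=0, s4=1

Syndrome = 8 (error at position 8)


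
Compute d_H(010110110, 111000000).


XOR: 101110110
Count of 1s: 6

6


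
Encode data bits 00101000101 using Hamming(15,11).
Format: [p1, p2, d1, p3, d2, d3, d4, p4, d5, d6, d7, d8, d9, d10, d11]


Parity bits: p1=1, p2=0, p3=1, p4=1

100101011000101


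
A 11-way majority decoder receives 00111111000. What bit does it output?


Ones: 6 out of 11
Threshold: 6

1 (6/11 voted 1)


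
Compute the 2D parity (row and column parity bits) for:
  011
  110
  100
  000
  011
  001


Row parities: 001001
Column parities: 011

Row P: 001001, Col P: 011, Corner: 0


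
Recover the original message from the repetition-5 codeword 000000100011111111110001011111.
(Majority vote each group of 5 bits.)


Groups: 00000, 01000, 11111, 11111, 00010, 11111
Majority votes: 001101

001101


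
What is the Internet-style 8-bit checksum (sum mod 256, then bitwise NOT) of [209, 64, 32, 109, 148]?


Sum = 562 mod 256 = 50
Complement = 205

205


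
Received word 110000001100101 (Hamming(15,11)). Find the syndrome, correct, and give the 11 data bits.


Syndrome = 2: error at position 2

Data: 00001100101 (corrected bit 2)


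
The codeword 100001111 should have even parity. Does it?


Number of 1s: 5

No, parity error (5 ones)


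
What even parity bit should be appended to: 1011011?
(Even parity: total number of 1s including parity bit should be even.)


Number of 1s in data: 5
Parity bit: 1

1


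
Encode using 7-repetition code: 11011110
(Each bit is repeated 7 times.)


Each bit -> 7 copies

11111111111111000000011111111111111111111111111110000000


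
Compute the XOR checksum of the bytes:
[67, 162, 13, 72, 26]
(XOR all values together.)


XOR chain: 67 ^ 162 ^ 13 ^ 72 ^ 26 = 190

190


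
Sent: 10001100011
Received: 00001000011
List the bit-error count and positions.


XOR: 10000100000

2 error(s) at position(s): 0, 5


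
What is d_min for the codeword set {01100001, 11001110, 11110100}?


Comparing all pairs, minimum distance: 4
Can detect 3 errors, correct 1 errors

4


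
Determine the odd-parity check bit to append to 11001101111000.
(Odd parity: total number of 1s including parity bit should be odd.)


Number of 1s in data: 8
Parity bit: 1

1


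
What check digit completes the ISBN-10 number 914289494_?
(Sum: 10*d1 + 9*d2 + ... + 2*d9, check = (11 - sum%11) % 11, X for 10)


Weighted sum: 289
289 mod 11 = 3

Check digit: 8


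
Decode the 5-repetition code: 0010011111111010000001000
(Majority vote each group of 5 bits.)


Groups: 00100, 11111, 11101, 00000, 01000
Majority votes: 01100

01100


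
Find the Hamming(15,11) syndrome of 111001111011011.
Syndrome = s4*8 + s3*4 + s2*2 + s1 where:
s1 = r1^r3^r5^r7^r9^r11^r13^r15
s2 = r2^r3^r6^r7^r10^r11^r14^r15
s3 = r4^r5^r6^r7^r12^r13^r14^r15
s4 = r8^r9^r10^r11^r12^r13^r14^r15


s1=0, s2=1, s3=1, s4=0

Syndrome = 6 (error at position 6)


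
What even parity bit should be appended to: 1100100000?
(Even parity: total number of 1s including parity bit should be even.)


Number of 1s in data: 3
Parity bit: 1

1


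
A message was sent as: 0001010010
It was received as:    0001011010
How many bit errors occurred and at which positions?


XOR: 0000001000

1 error(s) at position(s): 6


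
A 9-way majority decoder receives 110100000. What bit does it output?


Ones: 3 out of 9
Threshold: 5

0 (3/9 voted 1)


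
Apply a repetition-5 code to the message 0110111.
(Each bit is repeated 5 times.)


Each bit -> 5 copies

00000111111111100000111111111111111


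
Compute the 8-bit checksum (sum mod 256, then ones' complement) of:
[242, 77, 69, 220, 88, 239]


Sum = 935 mod 256 = 167
Complement = 88

88


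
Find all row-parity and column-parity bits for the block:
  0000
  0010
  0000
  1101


Row parities: 0101
Column parities: 1111

Row P: 0101, Col P: 1111, Corner: 0


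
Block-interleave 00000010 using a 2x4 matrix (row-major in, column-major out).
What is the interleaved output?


Matrix:
  0000
  0010
Read columns: 00000100

00000100


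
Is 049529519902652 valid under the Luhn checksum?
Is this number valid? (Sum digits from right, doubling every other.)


Luhn sum = 67
67 mod 10 = 7

Invalid (Luhn sum mod 10 = 7)


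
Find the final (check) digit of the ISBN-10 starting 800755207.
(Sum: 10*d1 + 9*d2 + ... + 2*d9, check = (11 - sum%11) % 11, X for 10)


Weighted sum: 206
206 mod 11 = 8

Check digit: 3


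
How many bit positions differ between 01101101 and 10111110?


XOR: 11010011
Count of 1s: 5

5


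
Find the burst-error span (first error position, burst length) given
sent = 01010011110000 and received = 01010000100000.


XOR: 00000011010000

Burst at position 6, length 4


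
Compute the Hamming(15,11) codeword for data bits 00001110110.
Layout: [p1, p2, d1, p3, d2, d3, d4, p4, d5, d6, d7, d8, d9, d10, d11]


Parity bits: p1=1, p2=1, p3=0, p4=1

110000011110110


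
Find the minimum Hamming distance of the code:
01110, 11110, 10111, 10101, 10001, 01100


Comparing all pairs, minimum distance: 1
Can detect 0 errors, correct 0 errors

1


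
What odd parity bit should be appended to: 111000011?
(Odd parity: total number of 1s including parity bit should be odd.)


Number of 1s in data: 5
Parity bit: 0

0


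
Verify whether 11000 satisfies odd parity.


Number of 1s: 2

No, parity error (2 ones)


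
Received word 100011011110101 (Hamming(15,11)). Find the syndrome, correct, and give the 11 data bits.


Syndrome = 0: no error detected

Data: 01101110101 (no errors)


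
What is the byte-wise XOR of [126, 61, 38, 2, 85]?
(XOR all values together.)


XOR chain: 126 ^ 61 ^ 38 ^ 2 ^ 85 = 50

50


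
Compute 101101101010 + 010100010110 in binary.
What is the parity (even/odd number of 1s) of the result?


101101101010 = 2922
010100010110 = 1302
Sum = 4224 = 1000010000000
1s count = 2

even parity (2 ones in 1000010000000)


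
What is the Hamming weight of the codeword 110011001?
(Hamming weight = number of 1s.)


Counting 1s in 110011001

5


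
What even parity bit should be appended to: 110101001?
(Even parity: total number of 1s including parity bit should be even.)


Number of 1s in data: 5
Parity bit: 1

1


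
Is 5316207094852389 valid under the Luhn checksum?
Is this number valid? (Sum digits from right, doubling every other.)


Luhn sum = 69
69 mod 10 = 9

Invalid (Luhn sum mod 10 = 9)


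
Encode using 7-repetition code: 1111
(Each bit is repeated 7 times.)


Each bit -> 7 copies

1111111111111111111111111111


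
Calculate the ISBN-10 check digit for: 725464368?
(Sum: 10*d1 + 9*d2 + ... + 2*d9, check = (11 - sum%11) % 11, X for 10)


Weighted sum: 258
258 mod 11 = 5

Check digit: 6


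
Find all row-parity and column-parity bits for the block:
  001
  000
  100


Row parities: 101
Column parities: 101

Row P: 101, Col P: 101, Corner: 0


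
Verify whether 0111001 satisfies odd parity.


Number of 1s: 4

No, parity error (4 ones)


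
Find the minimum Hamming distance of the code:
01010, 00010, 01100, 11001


Comparing all pairs, minimum distance: 1
Can detect 0 errors, correct 0 errors

1


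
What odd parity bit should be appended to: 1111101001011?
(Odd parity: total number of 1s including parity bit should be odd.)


Number of 1s in data: 9
Parity bit: 0

0


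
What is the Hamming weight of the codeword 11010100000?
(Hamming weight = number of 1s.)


Counting 1s in 11010100000

4


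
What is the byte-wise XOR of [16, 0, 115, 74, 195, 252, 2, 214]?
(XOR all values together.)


XOR chain: 16 ^ 0 ^ 115 ^ 74 ^ 195 ^ 252 ^ 2 ^ 214 = 194

194


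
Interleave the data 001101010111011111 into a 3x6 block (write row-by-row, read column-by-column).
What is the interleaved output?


Matrix:
  001101
  010111
  011111
Read columns: 000011101111011111

000011101111011111


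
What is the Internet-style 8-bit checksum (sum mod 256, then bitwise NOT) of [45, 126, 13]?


Sum = 184 mod 256 = 184
Complement = 71

71


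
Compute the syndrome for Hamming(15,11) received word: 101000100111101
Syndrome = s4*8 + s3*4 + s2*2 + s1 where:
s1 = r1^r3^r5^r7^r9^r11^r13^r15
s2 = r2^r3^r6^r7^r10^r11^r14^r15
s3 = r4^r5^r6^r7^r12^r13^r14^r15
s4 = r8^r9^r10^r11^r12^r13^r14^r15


s1=0, s2=1, s3=0, s4=1

Syndrome = 10 (error at position 10)


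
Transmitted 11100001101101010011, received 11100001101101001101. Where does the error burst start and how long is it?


XOR: 00000000000000011110

Burst at position 15, length 4


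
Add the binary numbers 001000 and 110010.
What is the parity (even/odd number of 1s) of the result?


001000 = 8
110010 = 50
Sum = 58 = 111010
1s count = 4

even parity (4 ones in 111010)


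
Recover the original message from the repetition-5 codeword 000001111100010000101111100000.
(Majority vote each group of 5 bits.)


Groups: 00000, 11111, 00010, 00010, 11111, 00000
Majority votes: 010010

010010


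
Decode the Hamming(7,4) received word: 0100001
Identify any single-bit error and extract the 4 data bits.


Syndrome = 5: error at position 5

Data: 0101 (corrected bit 5)


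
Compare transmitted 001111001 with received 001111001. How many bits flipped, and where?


XOR: 000000000

0 errors (received matches sent)


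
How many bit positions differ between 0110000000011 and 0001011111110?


XOR: 0111011111101
Count of 1s: 10

10


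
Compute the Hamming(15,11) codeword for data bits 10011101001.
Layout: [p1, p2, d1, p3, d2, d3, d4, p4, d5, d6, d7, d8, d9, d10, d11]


Parity bits: p1=0, p2=0, p3=1, p4=0

001100101101001


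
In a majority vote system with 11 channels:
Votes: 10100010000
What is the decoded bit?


Ones: 3 out of 11
Threshold: 6

0 (3/11 voted 1)


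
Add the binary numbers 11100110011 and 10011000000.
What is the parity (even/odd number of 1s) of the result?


11100110011 = 1843
10011000000 = 1216
Sum = 3059 = 101111110011
1s count = 9

odd parity (9 ones in 101111110011)


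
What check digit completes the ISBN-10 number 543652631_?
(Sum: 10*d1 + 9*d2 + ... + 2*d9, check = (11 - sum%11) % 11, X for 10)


Weighted sum: 227
227 mod 11 = 7

Check digit: 4


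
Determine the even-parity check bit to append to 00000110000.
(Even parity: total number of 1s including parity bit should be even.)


Number of 1s in data: 2
Parity bit: 0

0


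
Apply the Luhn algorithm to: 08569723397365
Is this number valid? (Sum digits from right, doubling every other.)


Luhn sum = 69
69 mod 10 = 9

Invalid (Luhn sum mod 10 = 9)


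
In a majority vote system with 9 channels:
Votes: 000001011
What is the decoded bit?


Ones: 3 out of 9
Threshold: 5

0 (3/9 voted 1)


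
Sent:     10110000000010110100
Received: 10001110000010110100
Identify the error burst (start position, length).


XOR: 00111110000000000000

Burst at position 2, length 5


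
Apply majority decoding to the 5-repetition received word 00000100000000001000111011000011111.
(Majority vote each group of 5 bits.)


Groups: 00000, 10000, 00000, 01000, 11101, 10000, 11111
Majority votes: 0000101

0000101


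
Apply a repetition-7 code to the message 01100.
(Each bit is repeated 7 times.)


Each bit -> 7 copies

00000001111111111111100000000000000


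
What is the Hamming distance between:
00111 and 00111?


XOR: 00000
Count of 1s: 0

0


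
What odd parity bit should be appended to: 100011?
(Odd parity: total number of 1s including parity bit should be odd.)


Number of 1s in data: 3
Parity bit: 0

0


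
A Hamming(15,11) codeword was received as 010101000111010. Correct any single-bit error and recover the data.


Syndrome = 3: error at position 3

Data: 10100111010 (corrected bit 3)


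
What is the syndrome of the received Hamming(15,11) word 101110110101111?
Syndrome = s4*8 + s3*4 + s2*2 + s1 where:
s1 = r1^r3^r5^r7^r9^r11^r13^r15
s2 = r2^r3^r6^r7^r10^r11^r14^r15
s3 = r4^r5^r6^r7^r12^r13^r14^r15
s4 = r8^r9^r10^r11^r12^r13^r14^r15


s1=0, s2=1, s3=1, s4=0

Syndrome = 6 (error at position 6)


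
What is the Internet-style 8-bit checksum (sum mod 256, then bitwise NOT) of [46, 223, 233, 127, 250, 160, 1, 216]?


Sum = 1256 mod 256 = 232
Complement = 23

23


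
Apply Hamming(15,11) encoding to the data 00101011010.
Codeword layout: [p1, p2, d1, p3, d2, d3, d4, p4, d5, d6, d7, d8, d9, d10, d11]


Parity bits: p1=0, p2=1, p3=1, p4=0

010101001011010


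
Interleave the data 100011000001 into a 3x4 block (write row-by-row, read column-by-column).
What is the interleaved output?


Matrix:
  1000
  1100
  0001
Read columns: 110010000001

110010000001


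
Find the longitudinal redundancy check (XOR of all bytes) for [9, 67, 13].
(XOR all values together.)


XOR chain: 9 ^ 67 ^ 13 = 71

71


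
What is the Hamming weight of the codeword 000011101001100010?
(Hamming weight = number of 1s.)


Counting 1s in 000011101001100010

7


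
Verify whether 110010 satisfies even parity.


Number of 1s: 3

No, parity error (3 ones)


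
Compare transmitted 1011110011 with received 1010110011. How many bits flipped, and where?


XOR: 0001000000

1 error(s) at position(s): 3


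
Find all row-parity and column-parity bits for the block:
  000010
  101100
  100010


Row parities: 110
Column parities: 001100

Row P: 110, Col P: 001100, Corner: 0


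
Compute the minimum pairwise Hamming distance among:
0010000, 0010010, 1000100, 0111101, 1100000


Comparing all pairs, minimum distance: 1
Can detect 0 errors, correct 0 errors

1


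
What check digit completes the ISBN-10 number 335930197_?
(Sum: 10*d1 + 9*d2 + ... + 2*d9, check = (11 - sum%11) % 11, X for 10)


Weighted sum: 223
223 mod 11 = 3

Check digit: 8


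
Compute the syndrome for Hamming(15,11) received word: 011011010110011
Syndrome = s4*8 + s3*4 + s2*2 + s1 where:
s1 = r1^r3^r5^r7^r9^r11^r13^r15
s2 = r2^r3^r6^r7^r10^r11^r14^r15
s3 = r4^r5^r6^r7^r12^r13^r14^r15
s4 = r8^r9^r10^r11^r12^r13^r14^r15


s1=0, s2=1, s3=0, s4=1

Syndrome = 10 (error at position 10)


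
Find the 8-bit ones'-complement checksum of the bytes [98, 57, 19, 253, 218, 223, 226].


Sum = 1094 mod 256 = 70
Complement = 185

185


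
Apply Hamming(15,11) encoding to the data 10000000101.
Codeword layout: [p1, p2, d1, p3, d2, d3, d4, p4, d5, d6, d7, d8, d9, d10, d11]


Parity bits: p1=1, p2=0, p3=0, p4=0

101000000000101


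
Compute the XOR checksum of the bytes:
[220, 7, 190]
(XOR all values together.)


XOR chain: 220 ^ 7 ^ 190 = 101

101


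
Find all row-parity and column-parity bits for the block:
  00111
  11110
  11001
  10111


Row parities: 1010
Column parities: 10111

Row P: 1010, Col P: 10111, Corner: 0


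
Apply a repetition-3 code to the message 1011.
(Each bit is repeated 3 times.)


Each bit -> 3 copies

111000111111


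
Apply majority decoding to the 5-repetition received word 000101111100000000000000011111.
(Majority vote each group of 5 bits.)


Groups: 00010, 11111, 00000, 00000, 00000, 11111
Majority votes: 010001

010001


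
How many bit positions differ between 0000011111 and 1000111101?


XOR: 1000100010
Count of 1s: 3

3


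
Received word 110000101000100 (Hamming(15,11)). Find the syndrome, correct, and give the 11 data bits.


Syndrome = 0: no error detected

Data: 00011000100 (no errors)


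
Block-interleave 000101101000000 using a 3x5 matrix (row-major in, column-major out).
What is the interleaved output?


Matrix:
  00010
  11010
  00000
Read columns: 010010000110000

010010000110000


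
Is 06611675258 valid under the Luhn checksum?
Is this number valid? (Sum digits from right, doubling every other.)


Luhn sum = 34
34 mod 10 = 4

Invalid (Luhn sum mod 10 = 4)


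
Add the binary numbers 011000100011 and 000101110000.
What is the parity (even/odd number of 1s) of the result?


011000100011 = 1571
000101110000 = 368
Sum = 1939 = 11110010011
1s count = 7

odd parity (7 ones in 11110010011)


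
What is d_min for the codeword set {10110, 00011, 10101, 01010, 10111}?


Comparing all pairs, minimum distance: 1
Can detect 0 errors, correct 0 errors

1


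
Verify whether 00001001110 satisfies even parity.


Number of 1s: 4

Yes, parity is correct (4 ones)


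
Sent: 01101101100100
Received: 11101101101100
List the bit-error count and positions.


XOR: 10000000001000

2 error(s) at position(s): 0, 10


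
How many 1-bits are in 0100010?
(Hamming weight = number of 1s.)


Counting 1s in 0100010

2


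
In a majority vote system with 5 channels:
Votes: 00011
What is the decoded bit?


Ones: 2 out of 5
Threshold: 3

0 (2/5 voted 1)


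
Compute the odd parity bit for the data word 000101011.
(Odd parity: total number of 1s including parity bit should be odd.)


Number of 1s in data: 4
Parity bit: 1

1


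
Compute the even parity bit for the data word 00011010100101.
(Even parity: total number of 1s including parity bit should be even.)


Number of 1s in data: 6
Parity bit: 0

0


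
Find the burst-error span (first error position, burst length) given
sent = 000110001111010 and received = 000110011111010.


XOR: 000000010000000

Burst at position 7, length 1


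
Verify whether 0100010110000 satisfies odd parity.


Number of 1s: 4

No, parity error (4 ones)


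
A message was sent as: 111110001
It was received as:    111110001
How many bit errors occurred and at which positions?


XOR: 000000000

0 errors (received matches sent)


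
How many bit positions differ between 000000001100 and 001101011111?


XOR: 001101010011
Count of 1s: 6

6


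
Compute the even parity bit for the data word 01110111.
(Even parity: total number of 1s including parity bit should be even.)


Number of 1s in data: 6
Parity bit: 0

0


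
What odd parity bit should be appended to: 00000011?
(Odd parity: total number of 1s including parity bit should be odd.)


Number of 1s in data: 2
Parity bit: 1

1


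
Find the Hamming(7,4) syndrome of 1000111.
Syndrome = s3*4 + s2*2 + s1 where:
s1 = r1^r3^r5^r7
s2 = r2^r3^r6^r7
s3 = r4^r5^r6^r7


s1=1, s2=0, s3=1

Syndrome = 5 (error at position 5)


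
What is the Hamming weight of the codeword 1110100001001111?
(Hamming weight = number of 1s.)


Counting 1s in 1110100001001111

9


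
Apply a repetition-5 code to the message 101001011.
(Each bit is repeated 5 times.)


Each bit -> 5 copies

111110000011111000000000011111000001111111111


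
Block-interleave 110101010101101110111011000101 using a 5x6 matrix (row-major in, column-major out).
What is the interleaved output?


Matrix:
  110101
  010101
  101110
  111011
  000101
Read columns: 101101101000110111010011011011

101101101000110111010011011011


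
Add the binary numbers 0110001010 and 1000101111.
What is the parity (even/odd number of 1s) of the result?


0110001010 = 394
1000101111 = 559
Sum = 953 = 1110111001
1s count = 7

odd parity (7 ones in 1110111001)


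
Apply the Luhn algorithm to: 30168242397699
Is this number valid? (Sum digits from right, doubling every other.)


Luhn sum = 77
77 mod 10 = 7

Invalid (Luhn sum mod 10 = 7)


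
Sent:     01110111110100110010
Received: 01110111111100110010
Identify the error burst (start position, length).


XOR: 00000000001000000000

Burst at position 10, length 1


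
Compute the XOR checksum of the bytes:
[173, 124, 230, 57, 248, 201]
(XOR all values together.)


XOR chain: 173 ^ 124 ^ 230 ^ 57 ^ 248 ^ 201 = 63

63


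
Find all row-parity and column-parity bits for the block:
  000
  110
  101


Row parities: 000
Column parities: 011

Row P: 000, Col P: 011, Corner: 0


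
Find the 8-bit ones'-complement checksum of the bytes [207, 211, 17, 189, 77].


Sum = 701 mod 256 = 189
Complement = 66

66


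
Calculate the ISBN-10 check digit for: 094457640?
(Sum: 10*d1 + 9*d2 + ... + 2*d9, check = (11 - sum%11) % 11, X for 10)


Weighted sum: 242
242 mod 11 = 0

Check digit: 0


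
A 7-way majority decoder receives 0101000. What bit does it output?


Ones: 2 out of 7
Threshold: 4

0 (2/7 voted 1)


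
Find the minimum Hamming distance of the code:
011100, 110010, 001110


Comparing all pairs, minimum distance: 2
Can detect 1 errors, correct 0 errors

2


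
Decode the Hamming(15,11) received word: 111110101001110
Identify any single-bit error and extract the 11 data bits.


Syndrome = 0: no error detected

Data: 11011001110 (no errors)


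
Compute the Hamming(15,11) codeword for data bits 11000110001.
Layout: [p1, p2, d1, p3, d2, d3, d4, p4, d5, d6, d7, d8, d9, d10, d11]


Parity bits: p1=0, p2=0, p3=0, p4=1

001010010110001


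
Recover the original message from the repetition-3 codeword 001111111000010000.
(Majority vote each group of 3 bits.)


Groups: 001, 111, 111, 000, 010, 000
Majority votes: 011000

011000


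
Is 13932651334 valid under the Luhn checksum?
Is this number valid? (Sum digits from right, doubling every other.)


Luhn sum = 47
47 mod 10 = 7

Invalid (Luhn sum mod 10 = 7)


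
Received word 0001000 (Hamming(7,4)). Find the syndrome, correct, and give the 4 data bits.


Syndrome = 4: error at position 4

Data: 0000 (corrected bit 4)


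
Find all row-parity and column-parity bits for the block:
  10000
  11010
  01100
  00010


Row parities: 1101
Column parities: 00100

Row P: 1101, Col P: 00100, Corner: 1


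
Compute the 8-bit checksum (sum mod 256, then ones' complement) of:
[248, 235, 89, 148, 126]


Sum = 846 mod 256 = 78
Complement = 177

177


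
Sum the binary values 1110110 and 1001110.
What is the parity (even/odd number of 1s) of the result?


1110110 = 118
1001110 = 78
Sum = 196 = 11000100
1s count = 3

odd parity (3 ones in 11000100)


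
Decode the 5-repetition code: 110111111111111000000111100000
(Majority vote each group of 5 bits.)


Groups: 11011, 11111, 11111, 00000, 01111, 00000
Majority votes: 111010

111010


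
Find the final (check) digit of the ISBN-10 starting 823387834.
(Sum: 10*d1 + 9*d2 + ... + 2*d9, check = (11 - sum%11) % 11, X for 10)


Weighted sum: 275
275 mod 11 = 0

Check digit: 0


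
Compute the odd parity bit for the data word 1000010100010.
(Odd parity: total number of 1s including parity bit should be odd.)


Number of 1s in data: 4
Parity bit: 1

1


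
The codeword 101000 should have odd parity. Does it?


Number of 1s: 2

No, parity error (2 ones)


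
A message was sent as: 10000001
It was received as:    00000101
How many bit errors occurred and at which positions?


XOR: 10000100

2 error(s) at position(s): 0, 5


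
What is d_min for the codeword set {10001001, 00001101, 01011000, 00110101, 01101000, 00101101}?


Comparing all pairs, minimum distance: 1
Can detect 0 errors, correct 0 errors

1


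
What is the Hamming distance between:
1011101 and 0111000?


XOR: 1100101
Count of 1s: 4

4


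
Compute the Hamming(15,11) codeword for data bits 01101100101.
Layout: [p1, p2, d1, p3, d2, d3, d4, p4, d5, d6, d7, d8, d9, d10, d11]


Parity bits: p1=0, p2=1, p3=0, p4=0

010011001100101


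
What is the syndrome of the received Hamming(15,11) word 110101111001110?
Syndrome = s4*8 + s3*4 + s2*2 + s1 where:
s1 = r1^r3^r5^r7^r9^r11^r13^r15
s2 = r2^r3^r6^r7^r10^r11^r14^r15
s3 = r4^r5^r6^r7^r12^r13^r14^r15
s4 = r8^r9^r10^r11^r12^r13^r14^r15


s1=0, s2=0, s3=0, s4=1

Syndrome = 8 (error at position 8)


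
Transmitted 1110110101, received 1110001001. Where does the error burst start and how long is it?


XOR: 0000111100

Burst at position 4, length 4


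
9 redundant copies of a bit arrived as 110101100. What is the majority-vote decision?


Ones: 5 out of 9
Threshold: 5

1 (5/9 voted 1)


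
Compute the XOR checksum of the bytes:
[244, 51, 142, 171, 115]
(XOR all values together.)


XOR chain: 244 ^ 51 ^ 142 ^ 171 ^ 115 = 145

145


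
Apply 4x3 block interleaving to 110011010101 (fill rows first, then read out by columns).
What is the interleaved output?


Matrix:
  110
  011
  010
  101
Read columns: 100111100101

100111100101


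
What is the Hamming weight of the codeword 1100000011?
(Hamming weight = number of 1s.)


Counting 1s in 1100000011

4


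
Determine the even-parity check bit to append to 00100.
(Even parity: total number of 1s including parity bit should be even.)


Number of 1s in data: 1
Parity bit: 1

1


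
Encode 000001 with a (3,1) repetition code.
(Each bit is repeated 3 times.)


Each bit -> 3 copies

000000000000000111


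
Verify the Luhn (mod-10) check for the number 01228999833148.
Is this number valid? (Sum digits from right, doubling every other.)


Luhn sum = 74
74 mod 10 = 4

Invalid (Luhn sum mod 10 = 4)


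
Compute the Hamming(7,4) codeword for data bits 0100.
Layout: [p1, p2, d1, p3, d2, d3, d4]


Parity bits: p1=1, p2=0, p3=1

1001100


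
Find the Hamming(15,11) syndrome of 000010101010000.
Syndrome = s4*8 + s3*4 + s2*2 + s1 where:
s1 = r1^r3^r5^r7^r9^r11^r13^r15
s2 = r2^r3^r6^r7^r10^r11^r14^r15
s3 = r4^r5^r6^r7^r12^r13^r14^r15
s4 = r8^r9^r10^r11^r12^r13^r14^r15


s1=0, s2=0, s3=0, s4=0

Syndrome = 0 (no error)


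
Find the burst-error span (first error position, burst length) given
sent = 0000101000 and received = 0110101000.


XOR: 0110000000

Burst at position 1, length 2


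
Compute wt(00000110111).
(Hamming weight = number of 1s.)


Counting 1s in 00000110111

5


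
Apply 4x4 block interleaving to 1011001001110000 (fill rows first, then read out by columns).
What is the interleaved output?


Matrix:
  1011
  0010
  0111
  0000
Read columns: 1000001011101010

1000001011101010


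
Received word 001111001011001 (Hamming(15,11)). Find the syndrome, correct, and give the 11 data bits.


Syndrome = 5: error at position 5

Data: 10101011001 (corrected bit 5)


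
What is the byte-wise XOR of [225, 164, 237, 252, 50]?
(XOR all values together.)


XOR chain: 225 ^ 164 ^ 237 ^ 252 ^ 50 = 102

102


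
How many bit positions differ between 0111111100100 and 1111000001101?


XOR: 1000111101001
Count of 1s: 7

7


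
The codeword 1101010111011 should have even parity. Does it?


Number of 1s: 9

No, parity error (9 ones)


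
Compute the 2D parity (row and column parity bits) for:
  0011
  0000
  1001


Row parities: 000
Column parities: 1010

Row P: 000, Col P: 1010, Corner: 0


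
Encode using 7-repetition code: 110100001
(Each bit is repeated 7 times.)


Each bit -> 7 copies

111111111111110000000111111100000000000000000000000000001111111


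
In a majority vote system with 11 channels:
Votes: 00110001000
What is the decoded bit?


Ones: 3 out of 11
Threshold: 6

0 (3/11 voted 1)


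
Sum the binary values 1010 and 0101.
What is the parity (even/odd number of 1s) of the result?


1010 = 10
0101 = 5
Sum = 15 = 1111
1s count = 4

even parity (4 ones in 1111)


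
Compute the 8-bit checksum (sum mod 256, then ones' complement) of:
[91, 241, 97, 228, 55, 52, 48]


Sum = 812 mod 256 = 44
Complement = 211

211


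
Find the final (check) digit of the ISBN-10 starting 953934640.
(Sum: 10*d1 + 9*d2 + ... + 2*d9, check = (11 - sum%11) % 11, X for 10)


Weighted sum: 296
296 mod 11 = 10

Check digit: 1
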